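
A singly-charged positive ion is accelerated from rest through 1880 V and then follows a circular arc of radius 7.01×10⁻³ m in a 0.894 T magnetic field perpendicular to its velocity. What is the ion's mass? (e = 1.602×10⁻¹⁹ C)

Combine |q|V = ½mv² and r = mv/(|q|B): eliminate v to get m = qB²r²/(2V).
m = (1.602×10⁻¹⁹)(0.894)²(7.01×10⁻³)²/(2·1880) ≈ 1.67×10⁻²⁷ kg.

m ≈ 1.67×10⁻²⁷ kg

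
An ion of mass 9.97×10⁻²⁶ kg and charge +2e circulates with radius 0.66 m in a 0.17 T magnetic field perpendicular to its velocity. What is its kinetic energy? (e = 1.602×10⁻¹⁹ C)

v = |q|Br/m, then KE = ½mv² = (qBr)²/(2m).
v = (3.204×10⁻¹⁹)(0.17)(0.66)/9.97×10⁻²⁶ ≈ 3.606×10⁵ m/s.
KE = ½(9.97×10⁻²⁶)(3.606×10⁵)² ≈ 6.5×10⁻¹⁵ J = 4.0×10⁴ eV.

KE ≈ 4.0×10⁴ eV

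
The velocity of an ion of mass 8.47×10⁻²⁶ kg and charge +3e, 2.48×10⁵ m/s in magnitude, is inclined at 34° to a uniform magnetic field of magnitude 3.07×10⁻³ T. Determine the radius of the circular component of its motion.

r ≈ 7.96 m

v⊥ = v sinθ = 2.48×10⁵·sin34° ≈ 1.387×10⁵ m/s.
r = m v⊥/(|q|B) = (8.47×10⁻²⁶)(1.387×10⁵)/((4.806×10⁻¹⁹)(3.07×10⁻³)) ≈ 7.96 m.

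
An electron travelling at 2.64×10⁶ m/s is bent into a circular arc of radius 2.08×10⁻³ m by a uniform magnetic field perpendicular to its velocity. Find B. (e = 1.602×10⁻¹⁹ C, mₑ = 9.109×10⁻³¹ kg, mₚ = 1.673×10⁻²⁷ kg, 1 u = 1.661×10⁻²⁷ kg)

B ≈ 7.22×10⁻³ T

From |q|vB = mv²/r, B = mv/(|q|r).
B = (9.109×10⁻³¹)(2.64×10⁶)/((1.602×10⁻¹⁹)(2.08×10⁻³)) ≈ 7.22×10⁻³ T.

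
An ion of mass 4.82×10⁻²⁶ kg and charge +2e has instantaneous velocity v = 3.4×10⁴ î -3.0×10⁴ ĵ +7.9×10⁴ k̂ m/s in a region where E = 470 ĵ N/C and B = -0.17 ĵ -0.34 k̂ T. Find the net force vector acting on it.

F ≈ (7.57×10⁻¹⁵, 3.85×10⁻¹⁵, -1.85×10⁻¹⁵) N

v×B = (2.36×10⁴, 1.16×10⁴, -5780) N/C.
E + v×B = (2.36×10⁴, 1.20×10⁴, -5780) N/C.
F = q(E + v×B) = (3.204×10⁻¹⁹ C)·(2.36×10⁴, 1.20×10⁴, -5780) = (7.57×10⁻¹⁵, 3.85×10⁻¹⁵, -1.85×10⁻¹⁵) N.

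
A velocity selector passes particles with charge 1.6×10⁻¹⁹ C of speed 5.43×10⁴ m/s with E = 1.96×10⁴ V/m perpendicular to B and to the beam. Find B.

Balance of forces in the selector: qE = qvB ⇒ B = E/v.
B = 1.96×10⁴/5.43×10⁴ = 0.361 T.

B = 0.361 T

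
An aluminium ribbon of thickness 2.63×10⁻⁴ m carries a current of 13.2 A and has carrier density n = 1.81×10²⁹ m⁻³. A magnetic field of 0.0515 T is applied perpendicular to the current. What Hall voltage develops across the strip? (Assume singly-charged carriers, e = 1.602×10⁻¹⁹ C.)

V_H ≈ 8.91×10⁻⁸ V

V_H = IB/(n e t).
V_H = (13.2)(0.0515)/((1.81×10²⁹)(1.602×10⁻¹⁹)(2.63×10⁻⁴)) ≈ 8.91×10⁻⁸ V.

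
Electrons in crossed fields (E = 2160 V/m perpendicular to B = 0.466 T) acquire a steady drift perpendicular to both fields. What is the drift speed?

v_d ≈ 4640 m/s

In crossed fields the guiding centre drifts at v_d = |E×B|/B² = E/B, independent of charge and mass.
v_d = 2160/0.466 = 4640 m/s.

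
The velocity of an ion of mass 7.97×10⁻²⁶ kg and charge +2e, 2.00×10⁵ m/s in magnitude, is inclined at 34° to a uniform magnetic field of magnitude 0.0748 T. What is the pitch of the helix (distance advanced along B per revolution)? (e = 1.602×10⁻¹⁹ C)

v∥ = v cosθ = 2.00×10⁵·cos34° ≈ 1.658×10⁵ m/s.
T = 2πm/(|q|B) = 2π(7.97×10⁻²⁶)/((3.204×10⁻¹⁹)(0.0748)) ≈ 2.090×10⁻⁵ s.
pitch = v∥ T = (1.658×10⁵)(2.090×10⁻⁵) ≈ 3.46 m.

p ≈ 3.46 m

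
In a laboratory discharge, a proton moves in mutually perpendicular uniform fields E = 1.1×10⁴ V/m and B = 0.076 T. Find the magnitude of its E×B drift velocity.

v_d ≈ 1.4×10⁵ m/s

The steady drift has the magnetic force balancing the electric force, so v_d = E/B.
v_d = 1.1×10⁴/0.076 = 1.4×10⁵ m/s.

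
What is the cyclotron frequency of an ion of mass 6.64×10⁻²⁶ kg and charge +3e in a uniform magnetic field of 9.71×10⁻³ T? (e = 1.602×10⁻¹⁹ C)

f ≈ 1.12×10⁴ Hz

f = |q|B/(2πm).
f = (4.806×10⁻¹⁹)(9.71×10⁻³)/(2π·6.64×10⁻²⁶) ≈ 1.12×10⁴ Hz.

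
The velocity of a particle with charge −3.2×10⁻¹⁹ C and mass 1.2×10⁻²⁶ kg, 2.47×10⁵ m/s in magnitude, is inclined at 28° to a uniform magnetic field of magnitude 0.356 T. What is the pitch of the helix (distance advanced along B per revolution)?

v∥ = v cosθ = 2.47×10⁵·cos28° ≈ 2.181×10⁵ m/s.
T = 2πm/(|q|B) = 2π(1.2×10⁻²⁶)/((3.2×10⁻¹⁹)(0.356)) ≈ 6.619×10⁻⁷ s.
pitch = v∥ T = (2.181×10⁵)(6.619×10⁻⁷) ≈ 0.144 m.

p ≈ 0.144 m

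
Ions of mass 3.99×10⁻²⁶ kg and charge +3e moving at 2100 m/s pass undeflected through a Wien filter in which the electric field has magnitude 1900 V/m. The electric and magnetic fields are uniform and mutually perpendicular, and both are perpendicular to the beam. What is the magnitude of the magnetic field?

B = 0.90 T

Balance of forces in the selector: qE = qvB ⇒ B = E/v.
B = 1900/2100 = 0.90 T.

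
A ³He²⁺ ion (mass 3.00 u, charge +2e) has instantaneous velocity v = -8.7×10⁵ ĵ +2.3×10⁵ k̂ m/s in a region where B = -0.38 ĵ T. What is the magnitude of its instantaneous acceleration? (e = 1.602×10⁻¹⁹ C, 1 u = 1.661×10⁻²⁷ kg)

v×B = (8.74×10⁴, 0, 0) N/C.
F = q v×B = (3.204×10⁻¹⁹ C)·(8.74×10⁴, 0, 0) = (2.80×10⁻¹⁴, 0, 0) N.
|a| = |F|/m = 2.800×10⁻¹⁴/4.983×10⁻²⁷ ≈ 5.62×10¹² m/s².

|a| ≈ 5.62×10¹² m/s²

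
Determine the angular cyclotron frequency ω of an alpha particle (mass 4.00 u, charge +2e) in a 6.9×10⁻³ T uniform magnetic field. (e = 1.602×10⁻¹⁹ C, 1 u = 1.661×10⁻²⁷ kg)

ω = |q|B/m.
ω = (3.204×10⁻¹⁹)(6.9×10⁻³)/6.644×10⁻²⁷ ≈ 3.3×10⁵ rad/s.

ω ≈ 3.3×10⁵ rad/s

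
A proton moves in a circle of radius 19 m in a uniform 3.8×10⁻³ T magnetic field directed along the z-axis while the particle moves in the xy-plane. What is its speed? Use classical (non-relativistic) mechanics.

v ≈ 6.9×10⁶ m/s

From |q|vB = mv²/r, v = |q|Br/m.
v = (1.602×10⁻¹⁹)(3.8×10⁻³)(19)/1.673×10⁻²⁷ ≈ 6.9×10⁶ m/s.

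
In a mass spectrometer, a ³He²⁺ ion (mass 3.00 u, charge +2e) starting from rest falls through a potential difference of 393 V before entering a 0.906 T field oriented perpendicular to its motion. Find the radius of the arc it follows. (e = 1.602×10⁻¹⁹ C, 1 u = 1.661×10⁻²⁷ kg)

r ≈ 3.86×10⁻³ m

Acceleration: |q|V = ½mv² ⇒ v = √(2|q|V/m) = √(2·3.204×10⁻¹⁹·393/4.983×10⁻²⁷) ≈ 2.248×10⁵ m/s.
In the field: r = mv/(|q|B) = (4.983×10⁻²⁷)(2.248×10⁵)/((3.204×10⁻¹⁹)(0.906)) ≈ 3.86×10⁻³ m.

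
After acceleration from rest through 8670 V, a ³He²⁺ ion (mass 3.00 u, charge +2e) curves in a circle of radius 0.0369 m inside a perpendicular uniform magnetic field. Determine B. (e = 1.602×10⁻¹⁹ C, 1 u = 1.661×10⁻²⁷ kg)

v = √(2|q|V/m) = √(2·3.204×10⁻¹⁹·8670/4.983×10⁻²⁷) ≈ 1.056×10⁶ m/s.
B = mv/(|q|r) = (4.983×10⁻²⁷)(1.056×10⁶)/((3.204×10⁻¹⁹)(0.0369)) ≈ 0.445 T.

B ≈ 0.445 T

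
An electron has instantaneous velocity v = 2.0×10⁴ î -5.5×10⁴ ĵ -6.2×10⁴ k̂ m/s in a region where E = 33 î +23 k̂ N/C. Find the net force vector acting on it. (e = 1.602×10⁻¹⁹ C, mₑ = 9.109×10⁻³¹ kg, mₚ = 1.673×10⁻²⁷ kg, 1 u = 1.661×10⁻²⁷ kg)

Only an electric field acts, so F = qE = (−1.602×10⁻¹⁹ C)·(33.0, 0, 23.0) = (-5.29×10⁻¹⁸, 0, -3.68×10⁻¹⁸) N.

F ≈ (-5.29×10⁻¹⁸, 0, -3.68×10⁻¹⁸) N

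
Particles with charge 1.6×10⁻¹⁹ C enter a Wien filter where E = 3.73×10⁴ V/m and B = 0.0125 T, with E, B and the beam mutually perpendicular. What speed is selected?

For undeflected motion the electric and magnetic forces balance: qE = qvB.
v = E/B = 3.73×10⁴/0.0125 = 2.98×10⁶ m/s.

v = 2.98×10⁶ m/s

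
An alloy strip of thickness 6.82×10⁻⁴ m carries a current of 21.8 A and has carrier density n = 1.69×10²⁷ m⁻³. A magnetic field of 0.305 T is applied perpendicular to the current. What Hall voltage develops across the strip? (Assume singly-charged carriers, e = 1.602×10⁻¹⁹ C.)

V_H = IB/(n e t).
V_H = (21.8)(0.305)/((1.69×10²⁷)(1.602×10⁻¹⁹)(6.82×10⁻⁴)) ≈ 3.60×10⁻⁵ V.

V_H ≈ 3.60×10⁻⁵ V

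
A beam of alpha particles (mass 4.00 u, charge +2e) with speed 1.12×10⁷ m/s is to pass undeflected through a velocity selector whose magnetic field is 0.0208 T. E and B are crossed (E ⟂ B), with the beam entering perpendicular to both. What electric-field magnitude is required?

For straight-line motion qE = qvB, so E = vB.
E = 1.12×10⁷ × 0.0208 = 2.33×10⁵ V/m.

E = 2.33×10⁵ V/m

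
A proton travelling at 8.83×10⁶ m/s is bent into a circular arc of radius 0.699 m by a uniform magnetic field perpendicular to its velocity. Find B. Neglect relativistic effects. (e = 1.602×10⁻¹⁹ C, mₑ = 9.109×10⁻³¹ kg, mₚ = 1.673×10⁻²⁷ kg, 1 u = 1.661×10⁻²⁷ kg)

From |q|vB = mv²/r, B = mv/(|q|r).
B = (1.673×10⁻²⁷)(8.83×10⁶)/((1.602×10⁻¹⁹)(0.699)) ≈ 0.132 T.

B ≈ 0.132 T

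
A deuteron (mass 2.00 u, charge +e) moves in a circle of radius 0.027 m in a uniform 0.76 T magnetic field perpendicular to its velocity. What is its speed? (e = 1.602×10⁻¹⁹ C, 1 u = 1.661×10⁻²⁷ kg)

v ≈ 9.9×10⁵ m/s

From |q|vB = mv²/r, v = |q|Br/m.
v = (1.602×10⁻¹⁹)(0.76)(0.027)/3.322×10⁻²⁷ ≈ 9.9×10⁵ m/s.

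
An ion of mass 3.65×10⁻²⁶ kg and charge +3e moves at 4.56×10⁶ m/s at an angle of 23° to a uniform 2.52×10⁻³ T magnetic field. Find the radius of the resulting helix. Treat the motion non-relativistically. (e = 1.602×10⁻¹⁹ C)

r ≈ 53.7 m

v⊥ = v sinθ = 4.56×10⁶·sin23° ≈ 1.782×10⁶ m/s.
r = m v⊥/(|q|B) = (3.65×10⁻²⁶)(1.782×10⁶)/((4.806×10⁻¹⁹)(2.52×10⁻³)) ≈ 53.7 m.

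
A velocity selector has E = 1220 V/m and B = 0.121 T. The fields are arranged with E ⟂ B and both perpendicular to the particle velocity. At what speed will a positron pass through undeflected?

v = 1.01×10⁴ m/s

Zero net Lorentz force requires |qE| = |q v×B|, i.e. E = vB.
v = E/B = 1220/0.121 = 1.01×10⁴ m/s.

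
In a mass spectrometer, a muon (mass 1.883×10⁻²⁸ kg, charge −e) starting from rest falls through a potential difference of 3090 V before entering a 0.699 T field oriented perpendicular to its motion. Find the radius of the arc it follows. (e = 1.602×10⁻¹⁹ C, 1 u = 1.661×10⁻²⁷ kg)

r ≈ 3.86×10⁻³ m

Acceleration: |q|V = ½mv² ⇒ v = √(2|q|V/m) = √(2·1.602×10⁻¹⁹·3090/1.883×10⁻²⁸) ≈ 2.293×10⁶ m/s.
In the field: r = mv/(|q|B) = (1.883×10⁻²⁸)(2.293×10⁶)/((1.602×10⁻¹⁹)(0.699)) ≈ 3.86×10⁻³ m.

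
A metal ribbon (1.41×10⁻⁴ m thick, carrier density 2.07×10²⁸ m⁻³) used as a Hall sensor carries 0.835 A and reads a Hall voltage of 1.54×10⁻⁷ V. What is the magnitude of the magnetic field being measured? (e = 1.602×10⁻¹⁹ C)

From V_H = IB/(n e t), B = V_H n e t / I.
B = (1.54×10⁻⁷)(2.07×10²⁸)(1.602×10⁻¹⁹)(1.41×10⁻⁴)/0.835 ≈ 0.0862 T.

B ≈ 0.0862 T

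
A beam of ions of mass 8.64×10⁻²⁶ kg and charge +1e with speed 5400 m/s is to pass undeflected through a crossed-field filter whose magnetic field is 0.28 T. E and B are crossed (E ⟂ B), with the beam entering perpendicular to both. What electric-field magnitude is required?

E = 1500 V/m

For straight-line motion qE = qvB, so E = vB.
E = 5400 × 0.28 = 1500 V/m.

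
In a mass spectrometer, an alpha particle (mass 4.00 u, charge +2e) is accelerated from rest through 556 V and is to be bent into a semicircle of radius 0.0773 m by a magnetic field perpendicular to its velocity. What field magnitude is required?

v = √(2|q|V/m) = √(2·3.204×10⁻¹⁹·556/6.644×10⁻²⁷) ≈ 2.316×10⁵ m/s.
B = mv/(|q|r) = (6.644×10⁻²⁷)(2.316×10⁵)/((3.204×10⁻¹⁹)(0.0773)) ≈ 0.0621 T.

B ≈ 0.0621 T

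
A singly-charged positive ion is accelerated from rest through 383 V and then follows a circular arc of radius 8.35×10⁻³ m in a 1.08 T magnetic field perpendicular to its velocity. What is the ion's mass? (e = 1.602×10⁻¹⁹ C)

Combine |q|V = ½mv² and r = mv/(|q|B): eliminate v to get m = qB²r²/(2V).
m = (1.602×10⁻¹⁹)(1.08)²(8.35×10⁻³)²/(2·383) ≈ 1.70×10⁻²⁶ kg.

m ≈ 1.70×10⁻²⁶ kg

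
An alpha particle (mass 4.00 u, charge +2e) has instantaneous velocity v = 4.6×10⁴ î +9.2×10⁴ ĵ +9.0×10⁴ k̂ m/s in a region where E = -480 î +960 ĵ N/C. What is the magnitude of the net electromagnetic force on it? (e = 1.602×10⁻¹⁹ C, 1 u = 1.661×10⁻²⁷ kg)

|F| ≈ 3.44×10⁻¹⁶ N

Only an electric field acts, so F = qE = (3.204×10⁻¹⁹ C)·(-480, 960, 0) = (-1.54×10⁻¹⁶, 3.08×10⁻¹⁶, 0) N.
|F| = 3.44×10⁻¹⁶ N.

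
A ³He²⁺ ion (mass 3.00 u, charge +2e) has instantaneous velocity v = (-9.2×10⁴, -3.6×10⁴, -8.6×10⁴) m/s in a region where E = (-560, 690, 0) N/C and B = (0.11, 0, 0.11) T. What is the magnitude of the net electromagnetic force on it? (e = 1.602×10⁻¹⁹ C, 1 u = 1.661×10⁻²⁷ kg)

|F| ≈ 1.97×10⁻¹⁵ N

v×B = (-3960, 660, 3960) N/C.
E + v×B = (-4520, 1350, 3960) N/C.
F = q(E + v×B) = (3.204×10⁻¹⁹ C)·(-4520, 1350, 3960) = (-1.45×10⁻¹⁵, 4.33×10⁻¹⁶, 1.27×10⁻¹⁵) N.
|F| = 1.97×10⁻¹⁵ N.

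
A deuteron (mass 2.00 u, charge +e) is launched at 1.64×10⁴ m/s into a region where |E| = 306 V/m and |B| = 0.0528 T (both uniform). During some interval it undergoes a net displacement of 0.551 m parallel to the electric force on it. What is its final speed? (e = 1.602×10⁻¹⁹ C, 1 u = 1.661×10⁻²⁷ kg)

v_f ≈ 1.29×10⁵ m/s

B does no work; ΔKE = |q|E d.
½mv_f² = ½mv₀² + |q|Ed = ½(3.322×10⁻²⁷)(1.64×10⁴)² + (1.602×10⁻¹⁹)(306)(0.551) ≈ 4.467×10⁻¹⁹ J + 2.701×10⁻¹⁷ J ≈ 2.746×10⁻¹⁷ J.
v_f = √(2·2.746×10⁻¹⁷/3.322×10⁻²⁷) ≈ 1.29×10⁵ m/s.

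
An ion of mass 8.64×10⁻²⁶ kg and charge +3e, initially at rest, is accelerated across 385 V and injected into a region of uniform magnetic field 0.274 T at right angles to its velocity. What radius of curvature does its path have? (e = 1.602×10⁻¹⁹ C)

Acceleration: |q|V = ½mv² ⇒ v = √(2|q|V/m) = √(2·4.806×10⁻¹⁹·385/8.64×10⁻²⁶) ≈ 6.545×10⁴ m/s.
In the field: r = mv/(|q|B) = (8.64×10⁻²⁶)(6.545×10⁴)/((4.806×10⁻¹⁹)(0.274)) ≈ 0.0429 m.

r ≈ 0.0429 m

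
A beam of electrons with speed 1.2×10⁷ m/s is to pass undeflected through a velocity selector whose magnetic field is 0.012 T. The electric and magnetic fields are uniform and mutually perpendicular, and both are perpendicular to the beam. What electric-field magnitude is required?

For straight-line motion qE = qvB, so E = vB.
E = 1.2×10⁷ × 0.012 = 1.4×10⁵ V/m.

E = 1.4×10⁵ V/m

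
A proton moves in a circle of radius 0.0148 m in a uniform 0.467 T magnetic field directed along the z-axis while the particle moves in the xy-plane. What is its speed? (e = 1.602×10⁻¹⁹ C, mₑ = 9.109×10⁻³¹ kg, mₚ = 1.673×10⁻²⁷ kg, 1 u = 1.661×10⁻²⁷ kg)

v ≈ 6.62×10⁵ m/s

From |q|vB = mv²/r, v = |q|Br/m.
v = (1.602×10⁻¹⁹)(0.467)(0.0148)/1.673×10⁻²⁷ ≈ 6.62×10⁵ m/s.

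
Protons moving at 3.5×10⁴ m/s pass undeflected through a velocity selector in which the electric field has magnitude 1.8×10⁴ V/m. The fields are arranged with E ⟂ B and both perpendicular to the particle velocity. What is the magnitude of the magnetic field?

Balance of forces in the selector: qE = qvB ⇒ B = E/v.
B = 1.8×10⁴/3.5×10⁴ = 0.51 T.

B = 0.51 T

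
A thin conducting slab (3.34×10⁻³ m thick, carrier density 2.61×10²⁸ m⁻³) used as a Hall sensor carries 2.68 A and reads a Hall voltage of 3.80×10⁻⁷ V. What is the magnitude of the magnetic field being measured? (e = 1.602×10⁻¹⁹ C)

B ≈ 1.98 T

From V_H = IB/(n e t), B = V_H n e t / I.
B = (3.80×10⁻⁷)(2.61×10²⁸)(1.602×10⁻¹⁹)(3.34×10⁻³)/2.68 ≈ 1.98 T.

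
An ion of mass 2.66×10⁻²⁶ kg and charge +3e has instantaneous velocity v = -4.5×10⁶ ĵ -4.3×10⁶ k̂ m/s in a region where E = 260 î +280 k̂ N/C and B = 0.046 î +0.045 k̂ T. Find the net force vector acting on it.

v×B = (-2.02×10⁵, -1.98×10⁵, 2.07×10⁵) N/C.
E + v×B = (-2.02×10⁵, -1.98×10⁵, 2.07×10⁵) N/C.
F = q(E + v×B) = (4.806×10⁻¹⁹ C)·(-2.02×10⁵, -1.98×10⁵, 2.07×10⁵) = (-9.72×10⁻¹⁴, -9.51×10⁻¹⁴, 9.96×10⁻¹⁴) N.

F ≈ (-9.72×10⁻¹⁴, -9.51×10⁻¹⁴, 9.96×10⁻¹⁴) N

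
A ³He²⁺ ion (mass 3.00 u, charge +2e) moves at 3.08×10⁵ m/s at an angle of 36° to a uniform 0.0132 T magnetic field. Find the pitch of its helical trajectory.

p ≈ 1.84 m

v∥ = v cosθ = 3.08×10⁵·cos36° ≈ 2.492×10⁵ m/s.
T = 2πm/(|q|B) = 2π(4.983×10⁻²⁷)/((3.204×10⁻¹⁹)(0.0132)) ≈ 7.403×10⁻⁶ s.
pitch = v∥ T = (2.492×10⁵)(7.403×10⁻⁶) ≈ 1.84 m.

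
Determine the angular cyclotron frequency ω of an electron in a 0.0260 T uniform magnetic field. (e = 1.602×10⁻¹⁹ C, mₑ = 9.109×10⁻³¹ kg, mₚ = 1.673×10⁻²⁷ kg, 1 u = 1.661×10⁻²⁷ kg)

ω = |q|B/m.
ω = (1.602×10⁻¹⁹)(0.0260)/9.109×10⁻³¹ ≈ 4.57×10⁹ rad/s.

ω ≈ 4.57×10⁹ rad/s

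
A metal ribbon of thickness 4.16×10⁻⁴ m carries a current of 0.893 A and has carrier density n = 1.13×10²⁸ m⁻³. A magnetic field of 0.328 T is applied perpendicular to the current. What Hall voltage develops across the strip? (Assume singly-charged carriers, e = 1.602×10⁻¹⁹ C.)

V_H ≈ 3.89×10⁻⁷ V

V_H = IB/(n e t).
V_H = (0.893)(0.328)/((1.13×10²⁸)(1.602×10⁻¹⁹)(4.16×10⁻⁴)) ≈ 3.89×10⁻⁷ V.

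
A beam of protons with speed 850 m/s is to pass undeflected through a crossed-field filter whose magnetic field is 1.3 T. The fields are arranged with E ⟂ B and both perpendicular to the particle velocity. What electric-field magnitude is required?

For straight-line motion qE = qvB, so E = vB.
E = 850 × 1.3 = 1100 V/m.

E = 1100 V/m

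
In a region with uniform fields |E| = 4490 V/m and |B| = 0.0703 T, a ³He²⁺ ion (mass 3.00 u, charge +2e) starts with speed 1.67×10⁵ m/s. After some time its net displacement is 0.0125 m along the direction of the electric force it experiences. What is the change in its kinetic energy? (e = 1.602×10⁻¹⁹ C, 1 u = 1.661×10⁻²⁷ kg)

The magnetic force is always ⟂ v and does no work; only the electric force changes KE.
ΔKE = F_E · d = |q|E d = (3.204×10⁻¹⁹)(4490)(0.0125) ≈ 1.80×10⁻¹⁷ J.

ΔKE ≈ 1.80×10⁻¹⁷ J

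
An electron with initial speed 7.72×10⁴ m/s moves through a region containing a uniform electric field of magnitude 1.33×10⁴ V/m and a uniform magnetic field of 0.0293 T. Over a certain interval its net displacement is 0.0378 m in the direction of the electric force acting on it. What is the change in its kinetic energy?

ΔKE ≈ 8.05×10⁻¹⁷ J

The magnetic force is always ⟂ v and does no work; only the electric force changes KE.
ΔKE = F_E · d = |q|E d = (1.602×10⁻¹⁹)(1.33×10⁴)(0.0378) ≈ 8.05×10⁻¹⁷ J.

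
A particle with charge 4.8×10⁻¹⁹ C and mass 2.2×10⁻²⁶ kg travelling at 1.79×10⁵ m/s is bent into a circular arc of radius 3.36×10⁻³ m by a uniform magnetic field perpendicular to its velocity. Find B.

From |q|vB = mv²/r, B = mv/(|q|r).
B = (2.2×10⁻²⁶)(1.79×10⁵)/((4.8×10⁻¹⁹)(3.36×10⁻³)) ≈ 2.44 T.

B ≈ 2.44 T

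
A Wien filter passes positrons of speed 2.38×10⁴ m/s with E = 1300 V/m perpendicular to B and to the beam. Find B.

B = 0.0546 T

Balance of forces in the selector: qE = qvB ⇒ B = E/v.
B = 1300/2.38×10⁴ = 0.0546 T.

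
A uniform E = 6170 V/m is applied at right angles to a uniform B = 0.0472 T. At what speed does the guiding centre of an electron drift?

In crossed fields the guiding centre drifts at v_d = |E×B|/B² = E/B, independent of charge and mass.
v_d = 6170/0.0472 = 1.31×10⁵ m/s.

v_d ≈ 1.31×10⁵ m/s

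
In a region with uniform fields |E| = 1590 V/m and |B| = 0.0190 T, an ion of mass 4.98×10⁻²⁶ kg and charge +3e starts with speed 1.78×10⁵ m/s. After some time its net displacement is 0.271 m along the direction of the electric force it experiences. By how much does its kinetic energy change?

The magnetic force is always ⟂ v and does no work; only the electric force changes KE.
ΔKE = F_E · d = |q|E d = (4.806×10⁻¹⁹)(1590)(0.271) ≈ 2.07×10⁻¹⁶ J.

ΔKE ≈ 2.07×10⁻¹⁶ J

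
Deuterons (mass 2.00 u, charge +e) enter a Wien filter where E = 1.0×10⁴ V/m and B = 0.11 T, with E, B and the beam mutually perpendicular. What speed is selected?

Zero net Lorentz force requires |qE| = |q v×B|, i.e. E = vB.
v = E/B = 1.0×10⁴/0.11 = 9.1×10⁴ m/s.
The result is independent of the particle's charge and mass.

v = 9.1×10⁴ m/s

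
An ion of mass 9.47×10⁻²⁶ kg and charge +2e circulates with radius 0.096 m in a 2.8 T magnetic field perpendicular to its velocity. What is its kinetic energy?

v = |q|Br/m, then KE = ½mv² = (qBr)²/(2m).
v = (3.204×10⁻¹⁹)(2.8)(0.096)/9.47×10⁻²⁶ ≈ 9.094×10⁵ m/s.
KE = ½(9.47×10⁻²⁶)(9.094×10⁵)² ≈ 3.9×10⁻¹⁴ J.

KE ≈ 3.9×10⁻¹⁴ J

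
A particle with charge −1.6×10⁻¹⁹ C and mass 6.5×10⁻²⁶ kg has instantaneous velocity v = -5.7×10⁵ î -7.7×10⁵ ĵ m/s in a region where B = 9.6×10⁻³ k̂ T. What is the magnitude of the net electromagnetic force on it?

|F| ≈ 1.47×10⁻¹⁵ N

v×B = (-7390, 5470, 0) N/C.
F = q v×B = (−1.6×10⁻¹⁹ C)·(-7390, 5470, 0) = (1.18×10⁻¹⁵, -8.76×10⁻¹⁶, 0) N.
|F| = 1.47×10⁻¹⁵ N.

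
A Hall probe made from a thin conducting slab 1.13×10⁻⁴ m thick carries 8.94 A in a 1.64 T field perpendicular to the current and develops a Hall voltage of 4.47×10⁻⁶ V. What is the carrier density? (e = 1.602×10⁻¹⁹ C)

n ≈ 1.81×10²⁹ m⁻³

From V_H = IB/(n e t), n = IB/(V_H e t).
n = (8.94)(1.64)/((4.47×10⁻⁶)(1.602×10⁻¹⁹)(1.13×10⁻⁴)) ≈ 1.81×10²⁹ m⁻³.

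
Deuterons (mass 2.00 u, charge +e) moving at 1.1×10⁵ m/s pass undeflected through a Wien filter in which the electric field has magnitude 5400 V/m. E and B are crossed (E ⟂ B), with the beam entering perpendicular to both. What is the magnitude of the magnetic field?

Balance of forces in the selector: qE = qvB ⇒ B = E/v.
B = 5400/1.1×10⁵ = 0.049 T.

B = 0.049 T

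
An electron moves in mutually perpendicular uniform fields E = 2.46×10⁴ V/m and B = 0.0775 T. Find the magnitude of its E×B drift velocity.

The steady drift has the magnetic force balancing the electric force, so v_d = E/B.
v_d = 2.46×10⁴/0.0775 = 3.17×10⁵ m/s.

v_d ≈ 3.17×10⁵ m/s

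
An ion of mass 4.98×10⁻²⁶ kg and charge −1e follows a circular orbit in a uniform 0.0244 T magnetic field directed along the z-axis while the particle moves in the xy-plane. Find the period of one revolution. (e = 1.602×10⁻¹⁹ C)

T ≈ 8.00×10⁻⁵ s

The cyclotron period depends only on m, q, B: T = 2πm/(|q|B).
T = 2π(4.98×10⁻²⁶)/((1.602×10⁻¹⁹)(0.0244)) ≈ 8.00×10⁻⁵ s.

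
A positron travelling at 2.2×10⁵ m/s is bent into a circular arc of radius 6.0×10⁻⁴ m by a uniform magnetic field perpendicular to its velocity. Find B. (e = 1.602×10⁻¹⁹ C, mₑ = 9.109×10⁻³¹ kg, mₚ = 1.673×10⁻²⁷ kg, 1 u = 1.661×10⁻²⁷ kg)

From |q|vB = mv²/r, B = mv/(|q|r).
B = (9.109×10⁻³¹)(2.2×10⁵)/((1.602×10⁻¹⁹)(6.0×10⁻⁴)) ≈ 2.1×10⁻³ T.

B ≈ 2.1×10⁻³ T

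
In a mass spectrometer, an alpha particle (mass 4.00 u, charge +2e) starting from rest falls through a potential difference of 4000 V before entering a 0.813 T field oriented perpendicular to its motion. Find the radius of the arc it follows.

Acceleration: |q|V = ½mv² ⇒ v = √(2|q|V/m) = √(2·3.204×10⁻¹⁹·4000/6.644×10⁻²⁷) ≈ 6.211×10⁵ m/s.
In the field: r = mv/(|q|B) = (6.644×10⁻²⁷)(6.211×10⁵)/((3.204×10⁻¹⁹)(0.813)) ≈ 0.0158 m.

r ≈ 0.0158 m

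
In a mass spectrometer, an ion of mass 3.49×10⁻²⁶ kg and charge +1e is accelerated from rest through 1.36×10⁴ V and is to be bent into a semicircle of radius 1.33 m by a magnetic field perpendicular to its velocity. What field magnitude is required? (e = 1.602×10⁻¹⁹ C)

B ≈ 0.0579 T

v = √(2|q|V/m) = √(2·1.602×10⁻¹⁹·1.36×10⁴/3.49×10⁻²⁶) ≈ 3.533×10⁵ m/s.
B = mv/(|q|r) = (3.49×10⁻²⁶)(3.533×10⁵)/((1.602×10⁻¹⁹)(1.33)) ≈ 0.0579 T.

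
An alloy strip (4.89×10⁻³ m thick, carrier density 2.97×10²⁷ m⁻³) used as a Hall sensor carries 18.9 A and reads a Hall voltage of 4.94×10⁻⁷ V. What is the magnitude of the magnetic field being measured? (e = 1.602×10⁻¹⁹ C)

B ≈ 0.0608 T

From V_H = IB/(n e t), B = V_H n e t / I.
B = (4.94×10⁻⁷)(2.97×10²⁷)(1.602×10⁻¹⁹)(4.89×10⁻³)/18.9 ≈ 0.0608 T.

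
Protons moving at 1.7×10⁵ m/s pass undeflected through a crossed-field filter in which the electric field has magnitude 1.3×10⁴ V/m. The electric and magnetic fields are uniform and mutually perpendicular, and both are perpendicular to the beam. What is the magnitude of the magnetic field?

Balance of forces in the selector: qE = qvB ⇒ B = E/v.
B = 1.3×10⁴/1.7×10⁵ = 0.076 T.

B = 0.076 T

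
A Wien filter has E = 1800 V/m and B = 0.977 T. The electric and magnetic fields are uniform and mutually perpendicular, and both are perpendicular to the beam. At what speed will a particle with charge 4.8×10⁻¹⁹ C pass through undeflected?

Zero net Lorentz force requires |qE| = |q v×B|, i.e. E = vB.
v = E/B = 1800/0.977 = 1840 m/s.

v = 1840 m/s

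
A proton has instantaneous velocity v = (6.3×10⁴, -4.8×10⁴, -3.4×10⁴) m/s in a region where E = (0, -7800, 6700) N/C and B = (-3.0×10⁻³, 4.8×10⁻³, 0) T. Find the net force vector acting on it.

v×B = (163, 102, 158) N/C.
E + v×B = (163, -7700, 6860) N/C.
F = q(E + v×B) = (1.602×10⁻¹⁹ C)·(163, -7700, 6860) = (2.61×10⁻¹⁷, -1.23×10⁻¹⁵, 1.10×10⁻¹⁵) N.

F ≈ (2.61×10⁻¹⁷, -1.23×10⁻¹⁵, 1.10×10⁻¹⁵) N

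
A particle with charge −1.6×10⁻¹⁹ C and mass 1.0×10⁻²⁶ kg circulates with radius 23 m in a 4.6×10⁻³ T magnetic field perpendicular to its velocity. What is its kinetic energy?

KE ≈ 1.4×10⁻¹⁴ J

v = |q|Br/m, then KE = ½mv² = (qBr)²/(2m).
v = (1.6×10⁻¹⁹)(4.6×10⁻³)(23)/1.0×10⁻²⁶ ≈ 1.693×10⁶ m/s.
KE = ½(1.0×10⁻²⁶)(1.693×10⁶)² ≈ 1.4×10⁻¹⁴ J.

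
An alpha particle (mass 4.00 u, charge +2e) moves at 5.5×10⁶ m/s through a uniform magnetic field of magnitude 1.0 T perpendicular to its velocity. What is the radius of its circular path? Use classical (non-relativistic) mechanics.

The magnetic force provides the centripetal force: |q|vB = mv²/r.
r = mv/(|q|B) = (6.644×10⁻²⁷)(5.5×10⁶)/((3.204×10⁻¹⁹)(1.0)) ≈ 0.11 m.

r ≈ 0.11 m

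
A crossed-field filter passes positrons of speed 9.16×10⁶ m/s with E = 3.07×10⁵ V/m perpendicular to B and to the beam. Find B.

B = 0.0335 T

Balance of forces in the selector: qE = qvB ⇒ B = E/v.
B = 3.07×10⁵/9.16×10⁶ = 0.0335 T.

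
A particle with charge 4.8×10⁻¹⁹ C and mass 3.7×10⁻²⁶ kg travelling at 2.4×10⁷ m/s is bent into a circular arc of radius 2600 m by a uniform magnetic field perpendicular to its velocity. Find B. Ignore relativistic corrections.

B ≈ 7.1×10⁻⁴ T

From |q|vB = mv²/r, B = mv/(|q|r).
B = (3.7×10⁻²⁶)(2.4×10⁷)/((4.8×10⁻¹⁹)(2600)) ≈ 7.1×10⁻⁴ T.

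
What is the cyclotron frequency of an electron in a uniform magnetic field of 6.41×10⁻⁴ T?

f ≈ 1.79×10⁷ Hz

f = |q|B/(2πm).
f = (1.602×10⁻¹⁹)(6.41×10⁻⁴)/(2π·9.109×10⁻³¹) ≈ 1.79×10⁷ Hz.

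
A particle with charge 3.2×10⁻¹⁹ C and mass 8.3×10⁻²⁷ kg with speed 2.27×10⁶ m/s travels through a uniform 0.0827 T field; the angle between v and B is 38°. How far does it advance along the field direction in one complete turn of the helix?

p ≈ 3.53 m

v∥ = v cosθ = 2.27×10⁶·cos38° ≈ 1.789×10⁶ m/s.
T = 2πm/(|q|B) = 2π(8.3×10⁻²⁷)/((3.2×10⁻¹⁹)(0.0827)) ≈ 1.971×10⁻⁶ s.
pitch = v∥ T = (1.789×10⁶)(1.971×10⁻⁶) ≈ 3.53 m.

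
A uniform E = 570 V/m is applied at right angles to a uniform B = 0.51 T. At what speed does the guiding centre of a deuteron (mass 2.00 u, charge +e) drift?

v_d ≈ 1100 m/s

In crossed fields the guiding centre drifts at v_d = |E×B|/B² = E/B, independent of charge and mass.
v_d = 570/0.51 = 1100 m/s.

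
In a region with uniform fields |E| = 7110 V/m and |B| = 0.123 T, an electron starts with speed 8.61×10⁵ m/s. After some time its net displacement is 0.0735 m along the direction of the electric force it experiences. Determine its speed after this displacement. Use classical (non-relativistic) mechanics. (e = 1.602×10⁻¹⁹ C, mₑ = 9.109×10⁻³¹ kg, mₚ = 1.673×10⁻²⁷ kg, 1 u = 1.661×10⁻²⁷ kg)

B does no work; ΔKE = |q|E d.
½mv_f² = ½mv₀² + |q|Ed = ½(9.109×10⁻³¹)(8.61×10⁵)² + (1.602×10⁻¹⁹)(7110)(0.0735) ≈ 3.376×10⁻¹⁹ J + 8.372×10⁻¹⁷ J ≈ 8.406×10⁻¹⁷ J.
v_f = √(2·8.406×10⁻¹⁷/9.109×10⁻³¹) ≈ 1.36×10⁷ m/s.

v_f ≈ 1.36×10⁷ m/s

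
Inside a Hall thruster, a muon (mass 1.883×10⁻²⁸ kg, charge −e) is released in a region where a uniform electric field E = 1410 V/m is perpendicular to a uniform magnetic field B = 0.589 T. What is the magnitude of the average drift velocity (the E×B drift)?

v_d ≈ 2390 m/s

In crossed fields the guiding centre drifts at v_d = |E×B|/B² = E/B, independent of charge and mass.
v_d = 1410/0.589 = 2390 m/s.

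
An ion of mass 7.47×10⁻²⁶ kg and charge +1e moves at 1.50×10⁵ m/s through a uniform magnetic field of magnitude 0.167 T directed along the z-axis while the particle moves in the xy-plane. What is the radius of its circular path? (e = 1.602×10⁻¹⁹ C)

r ≈ 0.419 m

The magnetic force provides the centripetal force: |q|vB = mv²/r.
r = mv/(|q|B) = (7.47×10⁻²⁶)(1.50×10⁵)/((1.602×10⁻¹⁹)(0.167)) ≈ 0.419 m.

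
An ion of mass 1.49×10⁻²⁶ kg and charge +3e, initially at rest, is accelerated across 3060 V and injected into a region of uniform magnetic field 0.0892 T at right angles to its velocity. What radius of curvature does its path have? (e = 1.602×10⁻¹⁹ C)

r ≈ 0.154 m

Acceleration: |q|V = ½mv² ⇒ v = √(2|q|V/m) = √(2·4.806×10⁻¹⁹·3060/1.49×10⁻²⁶) ≈ 4.443×10⁵ m/s.
In the field: r = mv/(|q|B) = (1.49×10⁻²⁶)(4.443×10⁵)/((4.806×10⁻¹⁹)(0.0892)) ≈ 0.154 m.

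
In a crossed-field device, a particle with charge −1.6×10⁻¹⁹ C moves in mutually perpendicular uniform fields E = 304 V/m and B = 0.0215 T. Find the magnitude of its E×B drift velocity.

The E×B drift speed is v_d = E/B.
v_d = 304/0.0215 = 1.41×10⁴ m/s.

v_d ≈ 1.41×10⁴ m/s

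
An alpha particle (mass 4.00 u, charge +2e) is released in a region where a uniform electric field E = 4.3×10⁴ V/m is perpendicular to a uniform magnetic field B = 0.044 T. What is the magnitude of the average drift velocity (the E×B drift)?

v_d ≈ 9.8×10⁵ m/s

The steady drift has the magnetic force balancing the electric force, so v_d = E/B.
v_d = 4.3×10⁴/0.044 = 9.8×10⁵ m/s.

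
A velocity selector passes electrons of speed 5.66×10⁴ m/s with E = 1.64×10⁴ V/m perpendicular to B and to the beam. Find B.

Balance of forces in the selector: qE = qvB ⇒ B = E/v.
B = 1.64×10⁴/5.66×10⁴ = 0.290 T.

B = 0.290 T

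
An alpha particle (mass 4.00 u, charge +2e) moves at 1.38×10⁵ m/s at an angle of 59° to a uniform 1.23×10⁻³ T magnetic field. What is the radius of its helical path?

r ≈ 1.99 m

v⊥ = v sinθ = 1.38×10⁵·sin59° ≈ 1.183×10⁵ m/s.
r = m v⊥/(|q|B) = (6.644×10⁻²⁷)(1.183×10⁵)/((3.204×10⁻¹⁹)(1.23×10⁻³)) ≈ 1.99 m.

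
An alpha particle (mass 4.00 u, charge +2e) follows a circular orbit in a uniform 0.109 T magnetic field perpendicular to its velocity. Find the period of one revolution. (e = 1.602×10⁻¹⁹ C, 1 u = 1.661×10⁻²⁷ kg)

The cyclotron period depends only on m, q, B: T = 2πm/(|q|B).
T = 2π(6.644×10⁻²⁷)/((3.204×10⁻¹⁹)(0.109)) ≈ 1.20×10⁻⁶ s.

T ≈ 1.20×10⁻⁶ s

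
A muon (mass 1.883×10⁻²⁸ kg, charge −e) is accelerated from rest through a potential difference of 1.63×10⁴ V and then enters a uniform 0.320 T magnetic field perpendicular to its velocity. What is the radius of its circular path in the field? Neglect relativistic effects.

Acceleration: |q|V = ½mv² ⇒ v = √(2|q|V/m) = √(2·1.602×10⁻¹⁹·1.63×10⁴/1.883×10⁻²⁸) ≈ 5.266×10⁶ m/s.
In the field: r = mv/(|q|B) = (1.883×10⁻²⁸)(5.266×10⁶)/((1.602×10⁻¹⁹)(0.320)) ≈ 0.0193 m.

r ≈ 0.0193 m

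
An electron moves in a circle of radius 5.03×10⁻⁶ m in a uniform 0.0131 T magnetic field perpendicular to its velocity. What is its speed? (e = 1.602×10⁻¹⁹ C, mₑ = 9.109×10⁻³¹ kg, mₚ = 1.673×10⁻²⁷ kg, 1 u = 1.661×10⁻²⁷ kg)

v ≈ 1.16×10⁴ m/s

From |q|vB = mv²/r, v = |q|Br/m.
v = (1.602×10⁻¹⁹)(0.0131)(5.03×10⁻⁶)/9.109×10⁻³¹ ≈ 1.16×10⁴ m/s.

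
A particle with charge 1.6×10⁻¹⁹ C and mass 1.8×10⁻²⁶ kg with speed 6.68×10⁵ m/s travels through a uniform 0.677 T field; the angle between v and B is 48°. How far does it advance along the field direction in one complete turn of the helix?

p ≈ 0.467 m

v∥ = v cosθ = 6.68×10⁵·cos48° ≈ 4.470×10⁵ m/s.
T = 2πm/(|q|B) = 2π(1.8×10⁻²⁶)/((1.6×10⁻¹⁹)(0.677)) ≈ 1.044×10⁻⁶ s.
pitch = v∥ T = (4.470×10⁵)(1.044×10⁻⁶) ≈ 0.467 m.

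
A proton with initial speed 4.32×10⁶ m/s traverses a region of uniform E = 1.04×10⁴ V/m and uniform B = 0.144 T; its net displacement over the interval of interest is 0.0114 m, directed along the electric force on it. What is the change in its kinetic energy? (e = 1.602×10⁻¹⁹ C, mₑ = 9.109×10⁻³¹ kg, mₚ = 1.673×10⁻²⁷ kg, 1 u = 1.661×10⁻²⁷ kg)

The magnetic force is always ⟂ v and does no work; only the electric force changes KE.
ΔKE = F_E · d = |q|E d = (1.602×10⁻¹⁹)(1.04×10⁴)(0.0114) ≈ 1.90×10⁻¹⁷ J.

ΔKE ≈ 1.90×10⁻¹⁷ J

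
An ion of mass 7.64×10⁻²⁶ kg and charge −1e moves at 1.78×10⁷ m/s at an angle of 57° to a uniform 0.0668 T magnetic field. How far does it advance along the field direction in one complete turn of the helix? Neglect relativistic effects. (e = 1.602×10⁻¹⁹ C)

v∥ = v cosθ = 1.78×10⁷·cos57° ≈ 9.695×10⁶ m/s.
T = 2πm/(|q|B) = 2π(7.64×10⁻²⁶)/((1.602×10⁻¹⁹)(0.0668)) ≈ 4.486×10⁻⁵ s.
pitch = v∥ T = (9.695×10⁶)(4.486×10⁻⁵) ≈ 435 m.

p ≈ 435 m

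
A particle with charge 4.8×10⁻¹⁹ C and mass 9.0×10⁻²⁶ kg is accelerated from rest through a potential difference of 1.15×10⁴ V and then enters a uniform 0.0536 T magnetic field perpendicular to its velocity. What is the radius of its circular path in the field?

r ≈ 1.23 m

Acceleration: |q|V = ½mv² ⇒ v = √(2|q|V/m) = √(2·4.8×10⁻¹⁹·1.15×10⁴/9.0×10⁻²⁶) ≈ 3.502×10⁵ m/s.
In the field: r = mv/(|q|B) = (9.0×10⁻²⁶)(3.502×10⁵)/((4.8×10⁻¹⁹)(0.0536)) ≈ 1.23 m.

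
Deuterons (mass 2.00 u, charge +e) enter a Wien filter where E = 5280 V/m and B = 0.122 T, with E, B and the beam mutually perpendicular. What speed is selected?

Zero net Lorentz force requires |qE| = |q v×B|, i.e. E = vB.
v = E/B = 5280/0.122 = 4.33×10⁴ m/s.

v = 4.33×10⁴ m/s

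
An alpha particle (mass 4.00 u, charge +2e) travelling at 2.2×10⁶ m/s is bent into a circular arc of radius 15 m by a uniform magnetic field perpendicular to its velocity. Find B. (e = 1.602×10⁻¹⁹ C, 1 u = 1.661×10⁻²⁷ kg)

B ≈ 3.0×10⁻³ T

From |q|vB = mv²/r, B = mv/(|q|r).
B = (6.644×10⁻²⁷)(2.2×10⁶)/((3.204×10⁻¹⁹)(15)) ≈ 3.0×10⁻³ T.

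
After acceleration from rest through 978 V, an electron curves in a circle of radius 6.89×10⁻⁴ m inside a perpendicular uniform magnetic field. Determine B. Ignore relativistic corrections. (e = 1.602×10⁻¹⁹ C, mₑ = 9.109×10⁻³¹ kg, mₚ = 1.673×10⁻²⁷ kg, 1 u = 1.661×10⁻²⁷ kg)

B ≈ 0.153 T

v = √(2|q|V/m) = √(2·1.602×10⁻¹⁹·978/9.109×10⁻³¹) ≈ 1.855×10⁷ m/s.
B = mv/(|q|r) = (9.109×10⁻³¹)(1.855×10⁷)/((1.602×10⁻¹⁹)(6.89×10⁻⁴)) ≈ 0.153 T.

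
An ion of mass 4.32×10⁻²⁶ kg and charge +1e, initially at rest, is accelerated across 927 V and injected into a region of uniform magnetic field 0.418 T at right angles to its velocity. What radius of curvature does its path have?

r ≈ 0.0535 m

Acceleration: |q|V = ½mv² ⇒ v = √(2|q|V/m) = √(2·1.602×10⁻¹⁹·927/4.32×10⁻²⁶) ≈ 8.292×10⁴ m/s.
In the field: r = mv/(|q|B) = (4.32×10⁻²⁶)(8.292×10⁴)/((1.602×10⁻¹⁹)(0.418)) ≈ 0.0535 m.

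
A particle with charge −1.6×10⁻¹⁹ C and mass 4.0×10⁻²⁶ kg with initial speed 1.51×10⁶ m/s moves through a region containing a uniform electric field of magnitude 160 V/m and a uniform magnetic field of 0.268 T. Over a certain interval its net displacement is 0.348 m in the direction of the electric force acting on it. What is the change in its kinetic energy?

The magnetic force is always ⟂ v and does no work; only the electric force changes KE.
ΔKE = F_E · d = |q|E d = (1.6×10⁻¹⁹)(160)(0.348) ≈ 8.91×10⁻¹⁸ J.

ΔKE ≈ 8.91×10⁻¹⁸ J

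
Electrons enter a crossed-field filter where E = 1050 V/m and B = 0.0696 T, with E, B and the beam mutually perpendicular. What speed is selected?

v = 1.51×10⁴ m/s

Zero net Lorentz force requires |qE| = |q v×B|, i.e. E = vB.
v = E/B = 1050/0.0696 = 1.51×10⁴ m/s.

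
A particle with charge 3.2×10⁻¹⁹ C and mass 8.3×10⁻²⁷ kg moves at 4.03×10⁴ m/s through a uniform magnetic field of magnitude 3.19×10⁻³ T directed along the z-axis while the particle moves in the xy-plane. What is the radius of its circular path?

The magnetic force provides the centripetal force: |q|vB = mv²/r.
r = mv/(|q|B) = (8.3×10⁻²⁷)(4.03×10⁴)/((3.2×10⁻¹⁹)(3.19×10⁻³)) ≈ 0.328 m.

r ≈ 0.328 m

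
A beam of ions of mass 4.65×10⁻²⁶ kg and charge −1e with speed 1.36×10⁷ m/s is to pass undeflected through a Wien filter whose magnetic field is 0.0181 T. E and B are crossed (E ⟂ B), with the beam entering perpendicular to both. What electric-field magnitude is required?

E = 2.46×10⁵ V/m

For straight-line motion qE = qvB, so E = vB.
E = 1.36×10⁷ × 0.0181 = 2.46×10⁵ V/m.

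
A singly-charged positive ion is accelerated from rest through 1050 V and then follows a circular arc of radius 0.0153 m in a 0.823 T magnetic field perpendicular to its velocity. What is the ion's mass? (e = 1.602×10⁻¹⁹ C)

Combine |q|V = ½mv² and r = mv/(|q|B): eliminate v to get m = qB²r²/(2V).
m = (1.602×10⁻¹⁹)(0.823)²(0.0153)²/(2·1050) ≈ 1.21×10⁻²⁶ kg.

m ≈ 1.21×10⁻²⁶ kg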